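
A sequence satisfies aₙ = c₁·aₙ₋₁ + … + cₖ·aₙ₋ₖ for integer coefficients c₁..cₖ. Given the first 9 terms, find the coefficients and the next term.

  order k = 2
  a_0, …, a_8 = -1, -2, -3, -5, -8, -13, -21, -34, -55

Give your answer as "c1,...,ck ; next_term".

  a_2 = 1·-2 + 1·-1 = -3
  a_3 = 1·-3 + 1·-2 = -5
  a_4 = 1·-5 + 1·-3 = -8
  a_5 = 1·-8 + 1·-5 = -13
  a_6 = 1·-13 + 1·-8 = -21
  a_7 = 1·-21 + 1·-13 = -34
  a_8 = 1·-34 + 1·-21 = -55
  a_9 = 1·-55 + 1·-34 = -89

1,1 ; -89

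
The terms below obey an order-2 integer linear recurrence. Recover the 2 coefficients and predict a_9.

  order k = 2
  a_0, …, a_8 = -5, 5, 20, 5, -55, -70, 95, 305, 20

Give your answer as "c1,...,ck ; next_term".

1,-3 ; -895

  a_2 = 1·5 + -3·-5 = 20
  a_3 = 1·20 + -3·5 = 5
  a_4 = 1·5 + -3·20 = -55
  a_5 = 1·-55 + -3·5 = -70
  a_6 = 1·-70 + -3·-55 = 95
  a_7 = 1·95 + -3·-70 = 305
  a_8 = 1·305 + -3·95 = 20
  a_9 = 1·20 + -3·305 = -895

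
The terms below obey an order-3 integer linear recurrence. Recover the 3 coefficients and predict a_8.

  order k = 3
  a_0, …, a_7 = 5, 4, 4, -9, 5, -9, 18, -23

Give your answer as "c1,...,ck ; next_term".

  a_3 = -1·4 + 0·4 + -1·5 = -9
  a_4 = -1·-9 + 0·4 + -1·4 = 5
  a_5 = -1·5 + 0·-9 + -1·4 = -9
  a_6 = -1·-9 + 0·5 + -1·-9 = 18
  a_7 = -1·18 + 0·-9 + -1·5 = -23
  a_8 = -1·-23 + 0·18 + -1·-9 = 32

-1,0,-1 ; 32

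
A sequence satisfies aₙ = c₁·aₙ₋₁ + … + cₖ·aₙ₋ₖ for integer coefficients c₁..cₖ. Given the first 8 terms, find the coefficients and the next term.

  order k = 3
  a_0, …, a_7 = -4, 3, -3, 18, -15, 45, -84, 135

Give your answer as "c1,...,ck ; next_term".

0,2,-3 ; -303

  a_3 = 0·-3 + 2·3 + -3·-4 = 18
  a_4 = 0·18 + 2·-3 + -3·3 = -15
  a_5 = 0·-15 + 2·18 + -3·-3 = 45
  a_6 = 0·45 + 2·-15 + -3·18 = -84
  a_7 = 0·-84 + 2·45 + -3·-15 = 135
  a_8 = 0·135 + 2·-84 + -3·45 = -303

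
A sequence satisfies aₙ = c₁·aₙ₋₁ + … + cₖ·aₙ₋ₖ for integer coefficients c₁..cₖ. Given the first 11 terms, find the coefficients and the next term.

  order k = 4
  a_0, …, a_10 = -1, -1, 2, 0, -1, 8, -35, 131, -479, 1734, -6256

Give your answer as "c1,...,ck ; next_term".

-4,-1,1,-2 ; 22549

  a_4 = -4·0 + -1·2 + 1·-1 + -2·-1 = -1
  a_5 = -4·-1 + -1·0 + 1·2 + -2·-1 = 8
  a_6 = -4·8 + -1·-1 + 1·0 + -2·2 = -35
  a_7 = -4·-35 + -1·8 + 1·-1 + -2·0 = 131
  a_8 = -4·131 + -1·-35 + 1·8 + -2·-1 = -479
  a_9 = -4·-479 + -1·131 + 1·-35 + -2·8 = 1734
  a_10 = -4·1734 + -1·-479 + 1·131 + -2·-35 = -6256
  a_11 = -4·-6256 + -1·1734 + 1·-479 + -2·131 = 22549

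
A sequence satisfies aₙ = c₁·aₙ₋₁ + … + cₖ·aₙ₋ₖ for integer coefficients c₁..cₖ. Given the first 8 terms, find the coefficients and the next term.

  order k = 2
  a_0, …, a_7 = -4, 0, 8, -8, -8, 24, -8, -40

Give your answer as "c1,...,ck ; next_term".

-1,-2 ; 56

  a_2 = -1·0 + -2·-4 = 8
  a_3 = -1·8 + -2·0 = -8
  a_4 = -1·-8 + -2·8 = -8
  a_5 = -1·-8 + -2·-8 = 24
  a_6 = -1·24 + -2·-8 = -8
  a_7 = -1·-8 + -2·24 = -40
  a_8 = -1·-40 + -2·-8 = 56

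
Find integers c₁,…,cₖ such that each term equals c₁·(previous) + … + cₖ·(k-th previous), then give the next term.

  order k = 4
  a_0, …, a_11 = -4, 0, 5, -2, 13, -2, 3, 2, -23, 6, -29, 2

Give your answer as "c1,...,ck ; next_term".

  a_4 = 0·-2 + 1·5 + 0·0 + -2·-4 = 13
  a_5 = 0·13 + 1·-2 + 0·5 + -2·0 = -2
  a_6 = 0·-2 + 1·13 + 0·-2 + -2·5 = 3
  a_7 = 0·3 + 1·-2 + 0·13 + -2·-2 = 2
  a_8 = 0·2 + 1·3 + 0·-2 + -2·13 = -23
  a_9 = 0·-23 + 1·2 + 0·3 + -2·-2 = 6
  a_10 = 0·6 + 1·-23 + 0·2 + -2·3 = -29
  a_11 = 0·-29 + 1·6 + 0·-23 + -2·2 = 2
  a_12 = 0·2 + 1·-29 + 0·6 + -2·-23 = 17

0,1,0,-2 ; 17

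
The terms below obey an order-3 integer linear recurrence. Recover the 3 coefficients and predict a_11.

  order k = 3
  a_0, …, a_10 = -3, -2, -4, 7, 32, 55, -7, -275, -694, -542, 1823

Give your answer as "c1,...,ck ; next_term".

2,-3,-3 ; 7354

  a_3 = 2·-4 + -3·-2 + -3·-3 = 7
  a_4 = 2·7 + -3·-4 + -3·-2 = 32
  a_5 = 2·32 + -3·7 + -3·-4 = 55
  a_6 = 2·55 + -3·32 + -3·7 = -7
  a_7 = 2·-7 + -3·55 + -3·32 = -275
  a_8 = 2·-275 + -3·-7 + -3·55 = -694
  a_9 = 2·-694 + -3·-275 + -3·-7 = -542
  a_10 = 2·-542 + -3·-694 + -3·-275 = 1823
  a_11 = 2·1823 + -3·-542 + -3·-694 = 7354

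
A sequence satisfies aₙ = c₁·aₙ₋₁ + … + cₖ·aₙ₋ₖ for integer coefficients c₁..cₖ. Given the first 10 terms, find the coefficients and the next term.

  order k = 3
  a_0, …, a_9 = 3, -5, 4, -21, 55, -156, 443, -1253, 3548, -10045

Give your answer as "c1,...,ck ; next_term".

  a_3 = -2·4 + 2·-5 + -1·3 = -21
  a_4 = -2·-21 + 2·4 + -1·-5 = 55
  a_5 = -2·55 + 2·-21 + -1·4 = -156
  a_6 = -2·-156 + 2·55 + -1·-21 = 443
  a_7 = -2·443 + 2·-156 + -1·55 = -1253
  a_8 = -2·-1253 + 2·443 + -1·-156 = 3548
  a_9 = -2·3548 + 2·-1253 + -1·443 = -10045
  a_10 = -2·-10045 + 2·3548 + -1·-1253 = 28439

-2,2,-1 ; 28439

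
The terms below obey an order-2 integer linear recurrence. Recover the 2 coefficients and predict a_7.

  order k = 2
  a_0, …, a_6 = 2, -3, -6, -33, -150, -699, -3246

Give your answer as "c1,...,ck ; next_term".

4,3 ; -15081

  a_2 = 4·-3 + 3·2 = -6
  a_3 = 4·-6 + 3·-3 = -33
  a_4 = 4·-33 + 3·-6 = -150
  a_5 = 4·-150 + 3·-33 = -699
  a_6 = 4·-699 + 3·-150 = -3246
  a_7 = 4·-3246 + 3·-699 = -15081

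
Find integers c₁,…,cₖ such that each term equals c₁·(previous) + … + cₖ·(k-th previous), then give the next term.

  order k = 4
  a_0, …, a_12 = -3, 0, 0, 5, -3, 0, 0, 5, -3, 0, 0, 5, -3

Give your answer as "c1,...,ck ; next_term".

  a_4 = 0·5 + 0·0 + 0·0 + 1·-3 = -3
  a_5 = 0·-3 + 0·5 + 0·0 + 1·0 = 0
  a_6 = 0·0 + 0·-3 + 0·5 + 1·0 = 0
  a_7 = 0·0 + 0·0 + 0·-3 + 1·5 = 5
  a_8 = 0·5 + 0·0 + 0·0 + 1·-3 = -3
  a_9 = 0·-3 + 0·5 + 0·0 + 1·0 = 0
  a_10 = 0·0 + 0·-3 + 0·5 + 1·0 = 0
  a_11 = 0·0 + 0·0 + 0·-3 + 1·5 = 5
  a_12 = 0·5 + 0·0 + 0·0 + 1·-3 = -3
  a_13 = 0·-3 + 0·5 + 0·0 + 1·0 = 0

0,0,0,1 ; 0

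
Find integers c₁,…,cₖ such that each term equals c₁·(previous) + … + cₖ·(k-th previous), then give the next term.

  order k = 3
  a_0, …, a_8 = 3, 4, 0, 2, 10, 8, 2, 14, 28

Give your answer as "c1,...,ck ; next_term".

  a_3 = 1·0 + -1·4 + 2·3 = 2
  a_4 = 1·2 + -1·0 + 2·4 = 10
  a_5 = 1·10 + -1·2 + 2·0 = 8
  a_6 = 1·8 + -1·10 + 2·2 = 2
  a_7 = 1·2 + -1·8 + 2·10 = 14
  a_8 = 1·14 + -1·2 + 2·8 = 28
  a_9 = 1·28 + -1·14 + 2·2 = 18

1,-1,2 ; 18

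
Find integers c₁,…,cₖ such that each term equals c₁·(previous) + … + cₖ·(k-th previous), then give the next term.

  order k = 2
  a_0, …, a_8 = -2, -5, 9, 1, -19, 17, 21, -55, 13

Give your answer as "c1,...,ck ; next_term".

-1,-2 ; 97

  a_2 = -1·-5 + -2·-2 = 9
  a_3 = -1·9 + -2·-5 = 1
  a_4 = -1·1 + -2·9 = -19
  a_5 = -1·-19 + -2·1 = 17
  a_6 = -1·17 + -2·-19 = 21
  a_7 = -1·21 + -2·17 = -55
  a_8 = -1·-55 + -2·21 = 13
  a_9 = -1·13 + -2·-55 = 97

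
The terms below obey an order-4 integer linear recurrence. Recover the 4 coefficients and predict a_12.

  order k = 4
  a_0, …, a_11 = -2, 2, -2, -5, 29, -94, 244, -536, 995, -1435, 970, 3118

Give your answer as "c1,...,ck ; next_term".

-3,-1,3,-3 ; -17614

  a_4 = -3·-5 + -1·-2 + 3·2 + -3·-2 = 29
  a_5 = -3·29 + -1·-5 + 3·-2 + -3·2 = -94
  a_6 = -3·-94 + -1·29 + 3·-5 + -3·-2 = 244
  a_7 = -3·244 + -1·-94 + 3·29 + -3·-5 = -536
  a_8 = -3·-536 + -1·244 + 3·-94 + -3·29 = 995
  a_9 = -3·995 + -1·-536 + 3·244 + -3·-94 = -1435
  a_10 = -3·-1435 + -1·995 + 3·-536 + -3·244 = 970
  a_11 = -3·970 + -1·-1435 + 3·995 + -3·-536 = 3118
  a_12 = -3·3118 + -1·970 + 3·-1435 + -3·995 = -17614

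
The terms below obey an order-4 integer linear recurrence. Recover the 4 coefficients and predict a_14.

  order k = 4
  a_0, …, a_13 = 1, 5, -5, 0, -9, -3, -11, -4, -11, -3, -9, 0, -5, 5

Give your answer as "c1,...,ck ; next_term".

2,0,-2,1 ; 1

  a_4 = 2·0 + 0·-5 + -2·5 + 1·1 = -9
  a_5 = 2·-9 + 0·0 + -2·-5 + 1·5 = -3
  a_6 = 2·-3 + 0·-9 + -2·0 + 1·-5 = -11
  a_7 = 2·-11 + 0·-3 + -2·-9 + 1·0 = -4
  a_8 = 2·-4 + 0·-11 + -2·-3 + 1·-9 = -11
  a_9 = 2·-11 + 0·-4 + -2·-11 + 1·-3 = -3
  a_10 = 2·-3 + 0·-11 + -2·-4 + 1·-11 = -9
  a_11 = 2·-9 + 0·-3 + -2·-11 + 1·-4 = 0
  a_12 = 2·0 + 0·-9 + -2·-3 + 1·-11 = -5
  a_13 = 2·-5 + 0·0 + -2·-9 + 1·-3 = 5
  a_14 = 2·5 + 0·-5 + -2·0 + 1·-9 = 1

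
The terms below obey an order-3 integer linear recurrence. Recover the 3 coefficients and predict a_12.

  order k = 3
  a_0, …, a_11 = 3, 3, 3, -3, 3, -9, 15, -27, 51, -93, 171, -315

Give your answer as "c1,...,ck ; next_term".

-1,1,-1 ; 579

  a_3 = -1·3 + 1·3 + -1·3 = -3
  a_4 = -1·-3 + 1·3 + -1·3 = 3
  a_5 = -1·3 + 1·-3 + -1·3 = -9
  a_6 = -1·-9 + 1·3 + -1·-3 = 15
  a_7 = -1·15 + 1·-9 + -1·3 = -27
  a_8 = -1·-27 + 1·15 + -1·-9 = 51
  a_9 = -1·51 + 1·-27 + -1·15 = -93
  a_10 = -1·-93 + 1·51 + -1·-27 = 171
  a_11 = -1·171 + 1·-93 + -1·51 = -315
  a_12 = -1·-315 + 1·171 + -1·-93 = 579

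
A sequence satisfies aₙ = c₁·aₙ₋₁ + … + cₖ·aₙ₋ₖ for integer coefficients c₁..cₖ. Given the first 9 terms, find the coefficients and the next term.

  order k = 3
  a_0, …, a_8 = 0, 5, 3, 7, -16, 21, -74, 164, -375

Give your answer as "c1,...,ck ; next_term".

  a_3 = -1·3 + 2·5 + -3·0 = 7
  a_4 = -1·7 + 2·3 + -3·5 = -16
  a_5 = -1·-16 + 2·7 + -3·3 = 21
  a_6 = -1·21 + 2·-16 + -3·7 = -74
  a_7 = -1·-74 + 2·21 + -3·-16 = 164
  a_8 = -1·164 + 2·-74 + -3·21 = -375
  a_9 = -1·-375 + 2·164 + -3·-74 = 925

-1,2,-3 ; 925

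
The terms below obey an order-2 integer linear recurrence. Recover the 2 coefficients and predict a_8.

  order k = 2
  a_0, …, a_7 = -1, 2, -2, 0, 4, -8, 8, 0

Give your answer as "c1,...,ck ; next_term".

  a_2 = -2·2 + -2·-1 = -2
  a_3 = -2·-2 + -2·2 = 0
  a_4 = -2·0 + -2·-2 = 4
  a_5 = -2·4 + -2·0 = -8
  a_6 = -2·-8 + -2·4 = 8
  a_7 = -2·8 + -2·-8 = 0
  a_8 = -2·0 + -2·8 = -16

-2,-2 ; -16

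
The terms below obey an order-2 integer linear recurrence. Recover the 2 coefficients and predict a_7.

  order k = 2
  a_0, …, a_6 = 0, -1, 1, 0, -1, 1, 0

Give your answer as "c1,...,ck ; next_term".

  a_2 = -1·-1 + -1·0 = 1
  a_3 = -1·1 + -1·-1 = 0
  a_4 = -1·0 + -1·1 = -1
  a_5 = -1·-1 + -1·0 = 1
  a_6 = -1·1 + -1·-1 = 0
  a_7 = -1·0 + -1·1 = -1

-1,-1 ; -1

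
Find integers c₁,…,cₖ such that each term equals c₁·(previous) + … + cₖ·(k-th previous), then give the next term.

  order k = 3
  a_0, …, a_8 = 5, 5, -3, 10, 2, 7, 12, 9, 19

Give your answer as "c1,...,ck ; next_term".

0,1,1 ; 21

  a_3 = 0·-3 + 1·5 + 1·5 = 10
  a_4 = 0·10 + 1·-3 + 1·5 = 2
  a_5 = 0·2 + 1·10 + 1·-3 = 7
  a_6 = 0·7 + 1·2 + 1·10 = 12
  a_7 = 0·12 + 1·7 + 1·2 = 9
  a_8 = 0·9 + 1·12 + 1·7 = 19
  a_9 = 0·19 + 1·9 + 1·12 = 21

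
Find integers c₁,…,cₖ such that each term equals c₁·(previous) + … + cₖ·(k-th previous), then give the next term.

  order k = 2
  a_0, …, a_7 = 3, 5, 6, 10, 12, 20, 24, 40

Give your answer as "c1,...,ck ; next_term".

  a_2 = 0·5 + 2·3 = 6
  a_3 = 0·6 + 2·5 = 10
  a_4 = 0·10 + 2·6 = 12
  a_5 = 0·12 + 2·10 = 20
  a_6 = 0·20 + 2·12 = 24
  a_7 = 0·24 + 2·20 = 40
  a_8 = 0·40 + 2·24 = 48

0,2 ; 48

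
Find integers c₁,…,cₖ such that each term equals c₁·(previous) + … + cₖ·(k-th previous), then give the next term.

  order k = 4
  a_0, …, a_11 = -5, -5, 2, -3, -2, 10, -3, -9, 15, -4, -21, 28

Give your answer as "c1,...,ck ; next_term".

0,-1,1,-1 ; 2

  a_4 = 0·-3 + -1·2 + 1·-5 + -1·-5 = -2
  a_5 = 0·-2 + -1·-3 + 1·2 + -1·-5 = 10
  a_6 = 0·10 + -1·-2 + 1·-3 + -1·2 = -3
  a_7 = 0·-3 + -1·10 + 1·-2 + -1·-3 = -9
  a_8 = 0·-9 + -1·-3 + 1·10 + -1·-2 = 15
  a_9 = 0·15 + -1·-9 + 1·-3 + -1·10 = -4
  a_10 = 0·-4 + -1·15 + 1·-9 + -1·-3 = -21
  a_11 = 0·-21 + -1·-4 + 1·15 + -1·-9 = 28
  a_12 = 0·28 + -1·-21 + 1·-4 + -1·15 = 2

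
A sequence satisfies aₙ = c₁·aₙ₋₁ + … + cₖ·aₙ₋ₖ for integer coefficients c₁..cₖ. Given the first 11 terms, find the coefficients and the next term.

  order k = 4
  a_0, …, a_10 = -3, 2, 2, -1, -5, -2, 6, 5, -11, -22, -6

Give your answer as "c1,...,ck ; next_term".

  a_4 = 2·-1 + -2·2 + 2·2 + 1·-3 = -5
  a_5 = 2·-5 + -2·-1 + 2·2 + 1·2 = -2
  a_6 = 2·-2 + -2·-5 + 2·-1 + 1·2 = 6
  a_7 = 2·6 + -2·-2 + 2·-5 + 1·-1 = 5
  a_8 = 2·5 + -2·6 + 2·-2 + 1·-5 = -11
  a_9 = 2·-11 + -2·5 + 2·6 + 1·-2 = -22
  a_10 = 2·-22 + -2·-11 + 2·5 + 1·6 = -6
  a_11 = 2·-6 + -2·-22 + 2·-11 + 1·5 = 15

2,-2,2,1 ; 15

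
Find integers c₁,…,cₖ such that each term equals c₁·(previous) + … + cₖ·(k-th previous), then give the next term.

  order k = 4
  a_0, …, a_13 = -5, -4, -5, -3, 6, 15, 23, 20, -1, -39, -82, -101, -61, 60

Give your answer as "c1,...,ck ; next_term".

  a_4 = 1·-3 + 0·-5 + -1·-4 + -1·-5 = 6
  a_5 = 1·6 + 0·-3 + -1·-5 + -1·-4 = 15
  a_6 = 1·15 + 0·6 + -1·-3 + -1·-5 = 23
  a_7 = 1·23 + 0·15 + -1·6 + -1·-3 = 20
  a_8 = 1·20 + 0·23 + -1·15 + -1·6 = -1
  a_9 = 1·-1 + 0·20 + -1·23 + -1·15 = -39
  a_10 = 1·-39 + 0·-1 + -1·20 + -1·23 = -82
  a_11 = 1·-82 + 0·-39 + -1·-1 + -1·20 = -101
  a_12 = 1·-101 + 0·-82 + -1·-39 + -1·-1 = -61
  a_13 = 1·-61 + 0·-101 + -1·-82 + -1·-39 = 60
  a_14 = 1·60 + 0·-61 + -1·-101 + -1·-82 = 243

1,0,-1,-1 ; 243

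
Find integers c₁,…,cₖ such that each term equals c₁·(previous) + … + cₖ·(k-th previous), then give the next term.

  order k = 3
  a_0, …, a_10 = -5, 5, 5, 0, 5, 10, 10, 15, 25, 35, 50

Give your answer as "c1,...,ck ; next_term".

  a_3 = 1·5 + 0·5 + 1·-5 = 0
  a_4 = 1·0 + 0·5 + 1·5 = 5
  a_5 = 1·5 + 0·0 + 1·5 = 10
  a_6 = 1·10 + 0·5 + 1·0 = 10
  a_7 = 1·10 + 0·10 + 1·5 = 15
  a_8 = 1·15 + 0·10 + 1·10 = 25
  a_9 = 1·25 + 0·15 + 1·10 = 35
  a_10 = 1·35 + 0·25 + 1·15 = 50
  a_11 = 1·50 + 0·35 + 1·25 = 75

1,0,1 ; 75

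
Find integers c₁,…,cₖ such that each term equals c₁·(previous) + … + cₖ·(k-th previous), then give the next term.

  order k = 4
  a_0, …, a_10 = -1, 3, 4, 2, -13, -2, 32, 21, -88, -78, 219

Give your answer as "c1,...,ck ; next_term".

0,-2,-1,2 ; 286

  a_4 = 0·2 + -2·4 + -1·3 + 2·-1 = -13
  a_5 = 0·-13 + -2·2 + -1·4 + 2·3 = -2
  a_6 = 0·-2 + -2·-13 + -1·2 + 2·4 = 32
  a_7 = 0·32 + -2·-2 + -1·-13 + 2·2 = 21
  a_8 = 0·21 + -2·32 + -1·-2 + 2·-13 = -88
  a_9 = 0·-88 + -2·21 + -1·32 + 2·-2 = -78
  a_10 = 0·-78 + -2·-88 + -1·21 + 2·32 = 219
  a_11 = 0·219 + -2·-78 + -1·-88 + 2·21 = 286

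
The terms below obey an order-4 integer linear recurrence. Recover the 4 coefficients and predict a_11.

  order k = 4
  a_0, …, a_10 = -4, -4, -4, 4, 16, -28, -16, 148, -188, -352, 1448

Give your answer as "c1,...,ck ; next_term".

  a_4 = -1·4 + -4·-4 + 2·-4 + -3·-4 = 16
  a_5 = -1·16 + -4·4 + 2·-4 + -3·-4 = -28
  a_6 = -1·-28 + -4·16 + 2·4 + -3·-4 = -16
  a_7 = -1·-16 + -4·-28 + 2·16 + -3·4 = 148
  a_8 = -1·148 + -4·-16 + 2·-28 + -3·16 = -188
  a_9 = -1·-188 + -4·148 + 2·-16 + -3·-28 = -352
  a_10 = -1·-352 + -4·-188 + 2·148 + -3·-16 = 1448
  a_11 = -1·1448 + -4·-352 + 2·-188 + -3·148 = -860

-1,-4,2,-3 ; -860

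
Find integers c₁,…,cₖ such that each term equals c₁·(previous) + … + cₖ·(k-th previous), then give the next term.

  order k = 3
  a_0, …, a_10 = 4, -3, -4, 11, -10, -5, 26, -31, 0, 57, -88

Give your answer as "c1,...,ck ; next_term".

  a_3 = -1·-4 + -1·-3 + 1·4 = 11
  a_4 = -1·11 + -1·-4 + 1·-3 = -10
  a_5 = -1·-10 + -1·11 + 1·-4 = -5
  a_6 = -1·-5 + -1·-10 + 1·11 = 26
  a_7 = -1·26 + -1·-5 + 1·-10 = -31
  a_8 = -1·-31 + -1·26 + 1·-5 = 0
  a_9 = -1·0 + -1·-31 + 1·26 = 57
  a_10 = -1·57 + -1·0 + 1·-31 = -88
  a_11 = -1·-88 + -1·57 + 1·0 = 31

-1,-1,1 ; 31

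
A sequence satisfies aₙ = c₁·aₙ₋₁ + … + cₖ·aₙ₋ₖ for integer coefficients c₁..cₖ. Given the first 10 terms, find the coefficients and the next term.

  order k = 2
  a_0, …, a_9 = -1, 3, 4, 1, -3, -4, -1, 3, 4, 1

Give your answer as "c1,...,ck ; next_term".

  a_2 = 1·3 + -1·-1 = 4
  a_3 = 1·4 + -1·3 = 1
  a_4 = 1·1 + -1·4 = -3
  a_5 = 1·-3 + -1·1 = -4
  a_6 = 1·-4 + -1·-3 = -1
  a_7 = 1·-1 + -1·-4 = 3
  a_8 = 1·3 + -1·-1 = 4
  a_9 = 1·4 + -1·3 = 1
  a_10 = 1·1 + -1·4 = -3

1,-1 ; -3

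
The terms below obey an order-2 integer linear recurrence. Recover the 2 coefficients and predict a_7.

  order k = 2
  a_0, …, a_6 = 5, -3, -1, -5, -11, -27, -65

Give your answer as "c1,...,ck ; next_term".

2,1 ; -157

  a_2 = 2·-3 + 1·5 = -1
  a_3 = 2·-1 + 1·-3 = -5
  a_4 = 2·-5 + 1·-1 = -11
  a_5 = 2·-11 + 1·-5 = -27
  a_6 = 2·-27 + 1·-11 = -65
  a_7 = 2·-65 + 1·-27 = -157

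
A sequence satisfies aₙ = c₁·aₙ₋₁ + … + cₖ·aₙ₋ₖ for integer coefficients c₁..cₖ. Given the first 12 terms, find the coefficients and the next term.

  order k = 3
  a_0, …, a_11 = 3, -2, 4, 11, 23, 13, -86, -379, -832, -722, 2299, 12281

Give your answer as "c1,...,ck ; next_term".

3,-4,-3 ; 29813

  a_3 = 3·4 + -4·-2 + -3·3 = 11
  a_4 = 3·11 + -4·4 + -3·-2 = 23
  a_5 = 3·23 + -4·11 + -3·4 = 13
  a_6 = 3·13 + -4·23 + -3·11 = -86
  a_7 = 3·-86 + -4·13 + -3·23 = -379
  a_8 = 3·-379 + -4·-86 + -3·13 = -832
  a_9 = 3·-832 + -4·-379 + -3·-86 = -722
  a_10 = 3·-722 + -4·-832 + -3·-379 = 2299
  a_11 = 3·2299 + -4·-722 + -3·-832 = 12281
  a_12 = 3·12281 + -4·2299 + -3·-722 = 29813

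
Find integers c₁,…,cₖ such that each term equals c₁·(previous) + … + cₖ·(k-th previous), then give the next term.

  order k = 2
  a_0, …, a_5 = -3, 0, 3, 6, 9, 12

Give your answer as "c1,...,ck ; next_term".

2,-1 ; 15

  a_2 = 2·0 + -1·-3 = 3
  a_3 = 2·3 + -1·0 = 6
  a_4 = 2·6 + -1·3 = 9
  a_5 = 2·9 + -1·6 = 12
  a_6 = 2·12 + -1·9 = 15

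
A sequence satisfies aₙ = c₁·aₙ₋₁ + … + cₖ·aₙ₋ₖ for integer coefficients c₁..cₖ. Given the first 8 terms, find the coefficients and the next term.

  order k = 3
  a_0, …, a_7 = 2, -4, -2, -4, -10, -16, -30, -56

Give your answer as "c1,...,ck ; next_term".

1,1,1 ; -102

  a_3 = 1·-2 + 1·-4 + 1·2 = -4
  a_4 = 1·-4 + 1·-2 + 1·-4 = -10
  a_5 = 1·-10 + 1·-4 + 1·-2 = -16
  a_6 = 1·-16 + 1·-10 + 1·-4 = -30
  a_7 = 1·-30 + 1·-16 + 1·-10 = -56
  a_8 = 1·-56 + 1·-30 + 1·-16 = -102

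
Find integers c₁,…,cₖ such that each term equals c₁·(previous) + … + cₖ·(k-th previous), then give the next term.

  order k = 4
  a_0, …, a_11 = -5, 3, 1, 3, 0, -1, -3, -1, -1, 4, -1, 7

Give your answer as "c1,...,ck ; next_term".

-1,1,-1,-1 ; -11

  a_4 = -1·3 + 1·1 + -1·3 + -1·-5 = 0
  a_5 = -1·0 + 1·3 + -1·1 + -1·3 = -1
  a_6 = -1·-1 + 1·0 + -1·3 + -1·1 = -3
  a_7 = -1·-3 + 1·-1 + -1·0 + -1·3 = -1
  a_8 = -1·-1 + 1·-3 + -1·-1 + -1·0 = -1
  a_9 = -1·-1 + 1·-1 + -1·-3 + -1·-1 = 4
  a_10 = -1·4 + 1·-1 + -1·-1 + -1·-3 = -1
  a_11 = -1·-1 + 1·4 + -1·-1 + -1·-1 = 7
  a_12 = -1·7 + 1·-1 + -1·4 + -1·-1 = -11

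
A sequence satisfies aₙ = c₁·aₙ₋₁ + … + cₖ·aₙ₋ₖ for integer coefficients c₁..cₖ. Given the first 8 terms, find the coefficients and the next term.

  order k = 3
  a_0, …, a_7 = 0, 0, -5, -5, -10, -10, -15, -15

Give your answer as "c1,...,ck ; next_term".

  a_3 = 1·-5 + 1·0 + -1·0 = -5
  a_4 = 1·-5 + 1·-5 + -1·0 = -10
  a_5 = 1·-10 + 1·-5 + -1·-5 = -10
  a_6 = 1·-10 + 1·-10 + -1·-5 = -15
  a_7 = 1·-15 + 1·-10 + -1·-10 = -15
  a_8 = 1·-15 + 1·-15 + -1·-10 = -20

1,1,-1 ; -20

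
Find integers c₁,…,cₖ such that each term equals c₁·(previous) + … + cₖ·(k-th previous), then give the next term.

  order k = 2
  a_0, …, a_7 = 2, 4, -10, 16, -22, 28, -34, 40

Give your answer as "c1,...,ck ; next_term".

-2,-1 ; -46

  a_2 = -2·4 + -1·2 = -10
  a_3 = -2·-10 + -1·4 = 16
  a_4 = -2·16 + -1·-10 = -22
  a_5 = -2·-22 + -1·16 = 28
  a_6 = -2·28 + -1·-22 = -34
  a_7 = -2·-34 + -1·28 = 40
  a_8 = -2·40 + -1·-34 = -46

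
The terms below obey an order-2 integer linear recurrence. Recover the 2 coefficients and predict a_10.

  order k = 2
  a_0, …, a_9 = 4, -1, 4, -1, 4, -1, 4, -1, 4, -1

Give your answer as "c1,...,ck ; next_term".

  a_2 = 0·-1 + 1·4 = 4
  a_3 = 0·4 + 1·-1 = -1
  a_4 = 0·-1 + 1·4 = 4
  a_5 = 0·4 + 1·-1 = -1
  a_6 = 0·-1 + 1·4 = 4
  a_7 = 0·4 + 1·-1 = -1
  a_8 = 0·-1 + 1·4 = 4
  a_9 = 0·4 + 1·-1 = -1
  a_10 = 0·-1 + 1·4 = 4

0,1 ; 4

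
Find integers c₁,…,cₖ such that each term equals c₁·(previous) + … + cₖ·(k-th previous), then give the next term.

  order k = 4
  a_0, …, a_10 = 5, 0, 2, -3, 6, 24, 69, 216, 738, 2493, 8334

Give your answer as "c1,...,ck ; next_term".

3,0,3,3 ; 27864

  a_4 = 3·-3 + 0·2 + 3·0 + 3·5 = 6
  a_5 = 3·6 + 0·-3 + 3·2 + 3·0 = 24
  a_6 = 3·24 + 0·6 + 3·-3 + 3·2 = 69
  a_7 = 3·69 + 0·24 + 3·6 + 3·-3 = 216
  a_8 = 3·216 + 0·69 + 3·24 + 3·6 = 738
  a_9 = 3·738 + 0·216 + 3·69 + 3·24 = 2493
  a_10 = 3·2493 + 0·738 + 3·216 + 3·69 = 8334
  a_11 = 3·8334 + 0·2493 + 3·738 + 3·216 = 27864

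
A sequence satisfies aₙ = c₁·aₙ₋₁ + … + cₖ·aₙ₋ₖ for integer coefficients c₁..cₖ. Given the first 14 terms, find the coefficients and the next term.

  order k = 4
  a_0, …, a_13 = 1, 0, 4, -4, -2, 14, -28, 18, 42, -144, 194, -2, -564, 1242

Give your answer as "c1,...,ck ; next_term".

  a_4 = -1·-4 + -1·4 + 2·0 + -2·1 = -2
  a_5 = -1·-2 + -1·-4 + 2·4 + -2·0 = 14
  a_6 = -1·14 + -1·-2 + 2·-4 + -2·4 = -28
  a_7 = -1·-28 + -1·14 + 2·-2 + -2·-4 = 18
  a_8 = -1·18 + -1·-28 + 2·14 + -2·-2 = 42
  a_9 = -1·42 + -1·18 + 2·-28 + -2·14 = -144
  a_10 = -1·-144 + -1·42 + 2·18 + -2·-28 = 194
  a_11 = -1·194 + -1·-144 + 2·42 + -2·18 = -2
  a_12 = -1·-2 + -1·194 + 2·-144 + -2·42 = -564
  a_13 = -1·-564 + -1·-2 + 2·194 + -2·-144 = 1242
  a_14 = -1·1242 + -1·-564 + 2·-2 + -2·194 = -1070

-1,-1,2,-2 ; -1070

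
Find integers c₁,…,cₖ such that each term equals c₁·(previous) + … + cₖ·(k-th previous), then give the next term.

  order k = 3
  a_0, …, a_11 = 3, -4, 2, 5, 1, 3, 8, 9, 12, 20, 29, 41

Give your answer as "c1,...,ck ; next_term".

1,0,1 ; 61

  a_3 = 1·2 + 0·-4 + 1·3 = 5
  a_4 = 1·5 + 0·2 + 1·-4 = 1
  a_5 = 1·1 + 0·5 + 1·2 = 3
  a_6 = 1·3 + 0·1 + 1·5 = 8
  a_7 = 1·8 + 0·3 + 1·1 = 9
  a_8 = 1·9 + 0·8 + 1·3 = 12
  a_9 = 1·12 + 0·9 + 1·8 = 20
  a_10 = 1·20 + 0·12 + 1·9 = 29
  a_11 = 1·29 + 0·20 + 1·12 = 41
  a_12 = 1·41 + 0·29 + 1·20 = 61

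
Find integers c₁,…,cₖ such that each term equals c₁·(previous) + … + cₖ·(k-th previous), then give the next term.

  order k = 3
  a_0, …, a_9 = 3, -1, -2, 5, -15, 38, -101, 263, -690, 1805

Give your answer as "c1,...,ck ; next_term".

-2,2,1 ; -4727

  a_3 = -2·-2 + 2·-1 + 1·3 = 5
  a_4 = -2·5 + 2·-2 + 1·-1 = -15
  a_5 = -2·-15 + 2·5 + 1·-2 = 38
  a_6 = -2·38 + 2·-15 + 1·5 = -101
  a_7 = -2·-101 + 2·38 + 1·-15 = 263
  a_8 = -2·263 + 2·-101 + 1·38 = -690
  a_9 = -2·-690 + 2·263 + 1·-101 = 1805
  a_10 = -2·1805 + 2·-690 + 1·263 = -4727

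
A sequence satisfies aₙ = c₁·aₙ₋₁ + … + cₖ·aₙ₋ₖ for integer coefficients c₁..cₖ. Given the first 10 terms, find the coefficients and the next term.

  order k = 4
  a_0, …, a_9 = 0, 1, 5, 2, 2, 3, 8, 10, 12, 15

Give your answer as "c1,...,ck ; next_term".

  a_4 = 1·2 + 0·5 + 0·1 + 1·0 = 2
  a_5 = 1·2 + 0·2 + 0·5 + 1·1 = 3
  a_6 = 1·3 + 0·2 + 0·2 + 1·5 = 8
  a_7 = 1·8 + 0·3 + 0·2 + 1·2 = 10
  a_8 = 1·10 + 0·8 + 0·3 + 1·2 = 12
  a_9 = 1·12 + 0·10 + 0·8 + 1·3 = 15
  a_10 = 1·15 + 0·12 + 0·10 + 1·8 = 23

1,0,0,1 ; 23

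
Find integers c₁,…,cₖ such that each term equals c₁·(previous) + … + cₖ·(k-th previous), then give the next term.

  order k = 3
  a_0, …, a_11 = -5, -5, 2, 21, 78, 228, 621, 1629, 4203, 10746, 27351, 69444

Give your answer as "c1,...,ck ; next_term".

3,0,-3 ; 176094

  a_3 = 3·2 + 0·-5 + -3·-5 = 21
  a_4 = 3·21 + 0·2 + -3·-5 = 78
  a_5 = 3·78 + 0·21 + -3·2 = 228
  a_6 = 3·228 + 0·78 + -3·21 = 621
  a_7 = 3·621 + 0·228 + -3·78 = 1629
  a_8 = 3·1629 + 0·621 + -3·228 = 4203
  a_9 = 3·4203 + 0·1629 + -3·621 = 10746
  a_10 = 3·10746 + 0·4203 + -3·1629 = 27351
  a_11 = 3·27351 + 0·10746 + -3·4203 = 69444
  a_12 = 3·69444 + 0·27351 + -3·10746 = 176094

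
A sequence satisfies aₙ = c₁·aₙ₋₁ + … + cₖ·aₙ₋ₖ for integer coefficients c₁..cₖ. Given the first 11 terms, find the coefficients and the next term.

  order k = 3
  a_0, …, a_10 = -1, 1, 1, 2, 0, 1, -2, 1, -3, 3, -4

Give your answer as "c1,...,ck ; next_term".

  a_3 = 0·1 + 1·1 + -1·-1 = 2
  a_4 = 0·2 + 1·1 + -1·1 = 0
  a_5 = 0·0 + 1·2 + -1·1 = 1
  a_6 = 0·1 + 1·0 + -1·2 = -2
  a_7 = 0·-2 + 1·1 + -1·0 = 1
  a_8 = 0·1 + 1·-2 + -1·1 = -3
  a_9 = 0·-3 + 1·1 + -1·-2 = 3
  a_10 = 0·3 + 1·-3 + -1·1 = -4
  a_11 = 0·-4 + 1·3 + -1·-3 = 6

0,1,-1 ; 6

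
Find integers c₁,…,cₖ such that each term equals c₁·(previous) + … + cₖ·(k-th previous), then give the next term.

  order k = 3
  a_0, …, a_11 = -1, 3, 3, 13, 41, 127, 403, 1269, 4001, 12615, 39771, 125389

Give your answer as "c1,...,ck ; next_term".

2,3,2 ; 395321

  a_3 = 2·3 + 3·3 + 2·-1 = 13
  a_4 = 2·13 + 3·3 + 2·3 = 41
  a_5 = 2·41 + 3·13 + 2·3 = 127
  a_6 = 2·127 + 3·41 + 2·13 = 403
  a_7 = 2·403 + 3·127 + 2·41 = 1269
  a_8 = 2·1269 + 3·403 + 2·127 = 4001
  a_9 = 2·4001 + 3·1269 + 2·403 = 12615
  a_10 = 2·12615 + 3·4001 + 2·1269 = 39771
  a_11 = 2·39771 + 3·12615 + 2·4001 = 125389
  a_12 = 2·125389 + 3·39771 + 2·12615 = 395321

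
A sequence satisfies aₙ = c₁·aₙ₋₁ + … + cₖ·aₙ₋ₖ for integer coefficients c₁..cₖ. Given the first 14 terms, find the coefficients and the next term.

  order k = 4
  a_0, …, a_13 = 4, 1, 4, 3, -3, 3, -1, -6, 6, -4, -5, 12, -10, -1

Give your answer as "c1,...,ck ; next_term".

0,0,1,-1 ; 17

  a_4 = 0·3 + 0·4 + 1·1 + -1·4 = -3
  a_5 = 0·-3 + 0·3 + 1·4 + -1·1 = 3
  a_6 = 0·3 + 0·-3 + 1·3 + -1·4 = -1
  a_7 = 0·-1 + 0·3 + 1·-3 + -1·3 = -6
  a_8 = 0·-6 + 0·-1 + 1·3 + -1·-3 = 6
  a_9 = 0·6 + 0·-6 + 1·-1 + -1·3 = -4
  a_10 = 0·-4 + 0·6 + 1·-6 + -1·-1 = -5
  a_11 = 0·-5 + 0·-4 + 1·6 + -1·-6 = 12
  a_12 = 0·12 + 0·-5 + 1·-4 + -1·6 = -10
  a_13 = 0·-10 + 0·12 + 1·-5 + -1·-4 = -1
  a_14 = 0·-1 + 0·-10 + 1·12 + -1·-5 = 17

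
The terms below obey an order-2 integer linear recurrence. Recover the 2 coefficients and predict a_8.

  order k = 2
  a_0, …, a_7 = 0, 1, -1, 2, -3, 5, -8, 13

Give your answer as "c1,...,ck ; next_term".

  a_2 = -1·1 + 1·0 = -1
  a_3 = -1·-1 + 1·1 = 2
  a_4 = -1·2 + 1·-1 = -3
  a_5 = -1·-3 + 1·2 = 5
  a_6 = -1·5 + 1·-3 = -8
  a_7 = -1·-8 + 1·5 = 13
  a_8 = -1·13 + 1·-8 = -21

-1,1 ; -21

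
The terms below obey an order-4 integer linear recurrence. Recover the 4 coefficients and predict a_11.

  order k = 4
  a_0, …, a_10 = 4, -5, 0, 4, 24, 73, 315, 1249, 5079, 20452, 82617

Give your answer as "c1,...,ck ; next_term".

3,4,0,3 ; 333406

  a_4 = 3·4 + 4·0 + 0·-5 + 3·4 = 24
  a_5 = 3·24 + 4·4 + 0·0 + 3·-5 = 73
  a_6 = 3·73 + 4·24 + 0·4 + 3·0 = 315
  a_7 = 3·315 + 4·73 + 0·24 + 3·4 = 1249
  a_8 = 3·1249 + 4·315 + 0·73 + 3·24 = 5079
  a_9 = 3·5079 + 4·1249 + 0·315 + 3·73 = 20452
  a_10 = 3·20452 + 4·5079 + 0·1249 + 3·315 = 82617
  a_11 = 3·82617 + 4·20452 + 0·5079 + 3·1249 = 333406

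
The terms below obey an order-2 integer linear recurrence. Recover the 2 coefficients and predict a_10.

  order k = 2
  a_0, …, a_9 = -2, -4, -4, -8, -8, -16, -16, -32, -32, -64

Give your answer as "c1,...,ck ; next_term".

  a_2 = 0·-4 + 2·-2 = -4
  a_3 = 0·-4 + 2·-4 = -8
  a_4 = 0·-8 + 2·-4 = -8
  a_5 = 0·-8 + 2·-8 = -16
  a_6 = 0·-16 + 2·-8 = -16
  a_7 = 0·-16 + 2·-16 = -32
  a_8 = 0·-32 + 2·-16 = -32
  a_9 = 0·-32 + 2·-32 = -64
  a_10 = 0·-64 + 2·-32 = -64

0,2 ; -64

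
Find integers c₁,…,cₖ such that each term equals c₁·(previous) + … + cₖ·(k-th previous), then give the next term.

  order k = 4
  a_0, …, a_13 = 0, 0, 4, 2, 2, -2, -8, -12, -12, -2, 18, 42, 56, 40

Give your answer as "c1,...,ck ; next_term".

  a_4 = 1·2 + 0·4 + -1·0 + -1·0 = 2
  a_5 = 1·2 + 0·2 + -1·4 + -1·0 = -2
  a_6 = 1·-2 + 0·2 + -1·2 + -1·4 = -8
  a_7 = 1·-8 + 0·-2 + -1·2 + -1·2 = -12
  a_8 = 1·-12 + 0·-8 + -1·-2 + -1·2 = -12
  a_9 = 1·-12 + 0·-12 + -1·-8 + -1·-2 = -2
  a_10 = 1·-2 + 0·-12 + -1·-12 + -1·-8 = 18
  a_11 = 1·18 + 0·-2 + -1·-12 + -1·-12 = 42
  a_12 = 1·42 + 0·18 + -1·-2 + -1·-12 = 56
  a_13 = 1·56 + 0·42 + -1·18 + -1·-2 = 40
  a_14 = 1·40 + 0·56 + -1·42 + -1·18 = -20

1,0,-1,-1 ; -20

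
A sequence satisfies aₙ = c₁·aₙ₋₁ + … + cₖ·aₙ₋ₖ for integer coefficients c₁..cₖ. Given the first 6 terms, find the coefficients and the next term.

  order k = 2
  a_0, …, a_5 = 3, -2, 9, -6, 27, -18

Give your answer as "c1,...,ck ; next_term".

  a_2 = 0·-2 + 3·3 = 9
  a_3 = 0·9 + 3·-2 = -6
  a_4 = 0·-6 + 3·9 = 27
  a_5 = 0·27 + 3·-6 = -18
  a_6 = 0·-18 + 3·27 = 81

0,3 ; 81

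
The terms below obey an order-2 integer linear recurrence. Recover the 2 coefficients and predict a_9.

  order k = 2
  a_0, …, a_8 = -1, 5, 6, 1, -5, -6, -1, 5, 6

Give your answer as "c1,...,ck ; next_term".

1,-1 ; 1

  a_2 = 1·5 + -1·-1 = 6
  a_3 = 1·6 + -1·5 = 1
  a_4 = 1·1 + -1·6 = -5
  a_5 = 1·-5 + -1·1 = -6
  a_6 = 1·-6 + -1·-5 = -1
  a_7 = 1·-1 + -1·-6 = 5
  a_8 = 1·5 + -1·-1 = 6
  a_9 = 1·6 + -1·5 = 1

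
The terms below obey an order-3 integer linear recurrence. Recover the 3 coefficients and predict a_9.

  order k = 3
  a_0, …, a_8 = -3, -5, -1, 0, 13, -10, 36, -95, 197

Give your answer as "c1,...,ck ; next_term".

  a_3 = -1·-1 + 2·-5 + -3·-3 = 0
  a_4 = -1·0 + 2·-1 + -3·-5 = 13
  a_5 = -1·13 + 2·0 + -3·-1 = -10
  a_6 = -1·-10 + 2·13 + -3·0 = 36
  a_7 = -1·36 + 2·-10 + -3·13 = -95
  a_8 = -1·-95 + 2·36 + -3·-10 = 197
  a_9 = -1·197 + 2·-95 + -3·36 = -495

-1,2,-3 ; -495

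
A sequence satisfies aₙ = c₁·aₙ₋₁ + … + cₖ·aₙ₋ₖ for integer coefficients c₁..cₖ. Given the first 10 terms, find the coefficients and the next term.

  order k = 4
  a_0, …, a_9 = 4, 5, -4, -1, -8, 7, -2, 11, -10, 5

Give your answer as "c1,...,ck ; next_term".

-1,0,-1,-1 ; -14

  a_4 = -1·-1 + 0·-4 + -1·5 + -1·4 = -8
  a_5 = -1·-8 + 0·-1 + -1·-4 + -1·5 = 7
  a_6 = -1·7 + 0·-8 + -1·-1 + -1·-4 = -2
  a_7 = -1·-2 + 0·7 + -1·-8 + -1·-1 = 11
  a_8 = -1·11 + 0·-2 + -1·7 + -1·-8 = -10
  a_9 = -1·-10 + 0·11 + -1·-2 + -1·7 = 5
  a_10 = -1·5 + 0·-10 + -1·11 + -1·-2 = -14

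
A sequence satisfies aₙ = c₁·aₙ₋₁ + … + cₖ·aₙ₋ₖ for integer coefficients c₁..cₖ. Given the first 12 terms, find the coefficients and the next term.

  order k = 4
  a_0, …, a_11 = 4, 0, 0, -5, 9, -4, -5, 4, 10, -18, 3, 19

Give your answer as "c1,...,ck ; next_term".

-1,-1,0,1 ; -12

  a_4 = -1·-5 + -1·0 + 0·0 + 1·4 = 9
  a_5 = -1·9 + -1·-5 + 0·0 + 1·0 = -4
  a_6 = -1·-4 + -1·9 + 0·-5 + 1·0 = -5
  a_7 = -1·-5 + -1·-4 + 0·9 + 1·-5 = 4
  a_8 = -1·4 + -1·-5 + 0·-4 + 1·9 = 10
  a_9 = -1·10 + -1·4 + 0·-5 + 1·-4 = -18
  a_10 = -1·-18 + -1·10 + 0·4 + 1·-5 = 3
  a_11 = -1·3 + -1·-18 + 0·10 + 1·4 = 19
  a_12 = -1·19 + -1·3 + 0·-18 + 1·10 = -12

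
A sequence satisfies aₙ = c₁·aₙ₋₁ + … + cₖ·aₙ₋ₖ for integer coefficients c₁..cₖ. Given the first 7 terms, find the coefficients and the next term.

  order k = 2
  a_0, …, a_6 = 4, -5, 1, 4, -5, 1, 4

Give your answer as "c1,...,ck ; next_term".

-1,-1 ; -5

  a_2 = -1·-5 + -1·4 = 1
  a_3 = -1·1 + -1·-5 = 4
  a_4 = -1·4 + -1·1 = -5
  a_5 = -1·-5 + -1·4 = 1
  a_6 = -1·1 + -1·-5 = 4
  a_7 = -1·4 + -1·1 = -5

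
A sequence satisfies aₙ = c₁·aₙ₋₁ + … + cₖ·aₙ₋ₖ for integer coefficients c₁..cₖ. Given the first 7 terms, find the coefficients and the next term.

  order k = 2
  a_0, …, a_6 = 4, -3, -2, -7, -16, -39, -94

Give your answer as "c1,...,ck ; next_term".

  a_2 = 2·-3 + 1·4 = -2
  a_3 = 2·-2 + 1·-3 = -7
  a_4 = 2·-7 + 1·-2 = -16
  a_5 = 2·-16 + 1·-7 = -39
  a_6 = 2·-39 + 1·-16 = -94
  a_7 = 2·-94 + 1·-39 = -227

2,1 ; -227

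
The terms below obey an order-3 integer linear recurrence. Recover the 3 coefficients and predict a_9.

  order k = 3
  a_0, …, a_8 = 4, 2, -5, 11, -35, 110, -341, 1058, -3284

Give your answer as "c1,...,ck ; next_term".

  a_3 = -3·-5 + 0·2 + -1·4 = 11
  a_4 = -3·11 + 0·-5 + -1·2 = -35
  a_5 = -3·-35 + 0·11 + -1·-5 = 110
  a_6 = -3·110 + 0·-35 + -1·11 = -341
  a_7 = -3·-341 + 0·110 + -1·-35 = 1058
  a_8 = -3·1058 + 0·-341 + -1·110 = -3284
  a_9 = -3·-3284 + 0·1058 + -1·-341 = 10193

-3,0,-1 ; 10193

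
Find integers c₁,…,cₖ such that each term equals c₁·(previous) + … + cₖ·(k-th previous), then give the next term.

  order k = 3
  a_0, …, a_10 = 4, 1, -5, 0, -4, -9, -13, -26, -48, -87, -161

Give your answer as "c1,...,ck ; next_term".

  a_3 = 1·-5 + 1·1 + 1·4 = 0
  a_4 = 1·0 + 1·-5 + 1·1 = -4
  a_5 = 1·-4 + 1·0 + 1·-5 = -9
  a_6 = 1·-9 + 1·-4 + 1·0 = -13
  a_7 = 1·-13 + 1·-9 + 1·-4 = -26
  a_8 = 1·-26 + 1·-13 + 1·-9 = -48
  a_9 = 1·-48 + 1·-26 + 1·-13 = -87
  a_10 = 1·-87 + 1·-48 + 1·-26 = -161
  a_11 = 1·-161 + 1·-87 + 1·-48 = -296

1,1,1 ; -296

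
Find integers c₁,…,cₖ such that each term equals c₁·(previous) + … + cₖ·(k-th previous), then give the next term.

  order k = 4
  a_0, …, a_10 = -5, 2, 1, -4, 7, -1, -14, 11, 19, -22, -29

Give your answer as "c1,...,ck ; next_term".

  a_4 = -1·-4 + -3·1 + -2·2 + -2·-5 = 7
  a_5 = -1·7 + -3·-4 + -2·1 + -2·2 = -1
  a_6 = -1·-1 + -3·7 + -2·-4 + -2·1 = -14
  a_7 = -1·-14 + -3·-1 + -2·7 + -2·-4 = 11
  a_8 = -1·11 + -3·-14 + -2·-1 + -2·7 = 19
  a_9 = -1·19 + -3·11 + -2·-14 + -2·-1 = -22
  a_10 = -1·-22 + -3·19 + -2·11 + -2·-14 = -29
  a_11 = -1·-29 + -3·-22 + -2·19 + -2·11 = 35

-1,-3,-2,-2 ; 35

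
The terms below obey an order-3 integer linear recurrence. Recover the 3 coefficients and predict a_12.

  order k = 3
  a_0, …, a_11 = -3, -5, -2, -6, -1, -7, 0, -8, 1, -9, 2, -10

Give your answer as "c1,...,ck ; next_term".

-1,1,1 ; 3

  a_3 = -1·-2 + 1·-5 + 1·-3 = -6
  a_4 = -1·-6 + 1·-2 + 1·-5 = -1
  a_5 = -1·-1 + 1·-6 + 1·-2 = -7
  a_6 = -1·-7 + 1·-1 + 1·-6 = 0
  a_7 = -1·0 + 1·-7 + 1·-1 = -8
  a_8 = -1·-8 + 1·0 + 1·-7 = 1
  a_9 = -1·1 + 1·-8 + 1·0 = -9
  a_10 = -1·-9 + 1·1 + 1·-8 = 2
  a_11 = -1·2 + 1·-9 + 1·1 = -10
  a_12 = -1·-10 + 1·2 + 1·-9 = 3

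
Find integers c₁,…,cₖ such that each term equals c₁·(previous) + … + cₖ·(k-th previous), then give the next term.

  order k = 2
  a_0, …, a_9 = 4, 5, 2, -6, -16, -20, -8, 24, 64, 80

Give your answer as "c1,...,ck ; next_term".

2,-2 ; 32

  a_2 = 2·5 + -2·4 = 2
  a_3 = 2·2 + -2·5 = -6
  a_4 = 2·-6 + -2·2 = -16
  a_5 = 2·-16 + -2·-6 = -20
  a_6 = 2·-20 + -2·-16 = -8
  a_7 = 2·-8 + -2·-20 = 24
  a_8 = 2·24 + -2·-8 = 64
  a_9 = 2·64 + -2·24 = 80
  a_10 = 2·80 + -2·64 = 32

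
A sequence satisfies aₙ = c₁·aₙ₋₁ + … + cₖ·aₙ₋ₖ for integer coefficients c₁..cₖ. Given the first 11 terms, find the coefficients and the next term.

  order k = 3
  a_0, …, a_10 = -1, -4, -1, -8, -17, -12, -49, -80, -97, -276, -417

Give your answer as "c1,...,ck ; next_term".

0,1,4 ; -664

  a_3 = 0·-1 + 1·-4 + 4·-1 = -8
  a_4 = 0·-8 + 1·-1 + 4·-4 = -17
  a_5 = 0·-17 + 1·-8 + 4·-1 = -12
  a_6 = 0·-12 + 1·-17 + 4·-8 = -49
  a_7 = 0·-49 + 1·-12 + 4·-17 = -80
  a_8 = 0·-80 + 1·-49 + 4·-12 = -97
  a_9 = 0·-97 + 1·-80 + 4·-49 = -276
  a_10 = 0·-276 + 1·-97 + 4·-80 = -417
  a_11 = 0·-417 + 1·-276 + 4·-97 = -664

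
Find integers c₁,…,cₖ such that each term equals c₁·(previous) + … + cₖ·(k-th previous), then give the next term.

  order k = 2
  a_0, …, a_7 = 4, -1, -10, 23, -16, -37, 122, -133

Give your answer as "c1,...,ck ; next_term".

-2,-3 ; -100

  a_2 = -2·-1 + -3·4 = -10
  a_3 = -2·-10 + -3·-1 = 23
  a_4 = -2·23 + -3·-10 = -16
  a_5 = -2·-16 + -3·23 = -37
  a_6 = -2·-37 + -3·-16 = 122
  a_7 = -2·122 + -3·-37 = -133
  a_8 = -2·-133 + -3·122 = -100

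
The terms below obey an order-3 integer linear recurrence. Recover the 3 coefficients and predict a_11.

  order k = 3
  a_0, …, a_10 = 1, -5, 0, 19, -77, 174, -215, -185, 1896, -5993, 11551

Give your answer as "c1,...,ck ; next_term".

  a_3 = -3·0 + -3·-5 + 4·1 = 19
  a_4 = -3·19 + -3·0 + 4·-5 = -77
  a_5 = -3·-77 + -3·19 + 4·0 = 174
  a_6 = -3·174 + -3·-77 + 4·19 = -215
  a_7 = -3·-215 + -3·174 + 4·-77 = -185
  a_8 = -3·-185 + -3·-215 + 4·174 = 1896
  a_9 = -3·1896 + -3·-185 + 4·-215 = -5993
  a_10 = -3·-5993 + -3·1896 + 4·-185 = 11551
  a_11 = -3·11551 + -3·-5993 + 4·1896 = -9090

-3,-3,4 ; -9090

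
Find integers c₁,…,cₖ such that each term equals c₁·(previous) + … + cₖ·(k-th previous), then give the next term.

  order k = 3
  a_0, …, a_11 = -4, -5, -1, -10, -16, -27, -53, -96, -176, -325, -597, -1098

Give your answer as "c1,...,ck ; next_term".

1,1,1 ; -2020

  a_3 = 1·-1 + 1·-5 + 1·-4 = -10
  a_4 = 1·-10 + 1·-1 + 1·-5 = -16
  a_5 = 1·-16 + 1·-10 + 1·-1 = -27
  a_6 = 1·-27 + 1·-16 + 1·-10 = -53
  a_7 = 1·-53 + 1·-27 + 1·-16 = -96
  a_8 = 1·-96 + 1·-53 + 1·-27 = -176
  a_9 = 1·-176 + 1·-96 + 1·-53 = -325
  a_10 = 1·-325 + 1·-176 + 1·-96 = -597
  a_11 = 1·-597 + 1·-325 + 1·-176 = -1098
  a_12 = 1·-1098 + 1·-597 + 1·-325 = -2020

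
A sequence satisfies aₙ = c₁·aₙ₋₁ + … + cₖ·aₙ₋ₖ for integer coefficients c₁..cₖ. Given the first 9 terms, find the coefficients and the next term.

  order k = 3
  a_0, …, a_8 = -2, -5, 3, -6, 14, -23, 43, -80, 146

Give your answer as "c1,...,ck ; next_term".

-1,1,-1 ; -269

  a_3 = -1·3 + 1·-5 + -1·-2 = -6
  a_4 = -1·-6 + 1·3 + -1·-5 = 14
  a_5 = -1·14 + 1·-6 + -1·3 = -23
  a_6 = -1·-23 + 1·14 + -1·-6 = 43
  a_7 = -1·43 + 1·-23 + -1·14 = -80
  a_8 = -1·-80 + 1·43 + -1·-23 = 146
  a_9 = -1·146 + 1·-80 + -1·43 = -269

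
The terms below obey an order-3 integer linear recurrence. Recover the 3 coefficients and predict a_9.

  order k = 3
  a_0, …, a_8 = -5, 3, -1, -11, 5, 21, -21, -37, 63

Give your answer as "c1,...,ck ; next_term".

  a_3 = 0·-1 + -2·3 + 1·-5 = -11
  a_4 = 0·-11 + -2·-1 + 1·3 = 5
  a_5 = 0·5 + -2·-11 + 1·-1 = 21
  a_6 = 0·21 + -2·5 + 1·-11 = -21
  a_7 = 0·-21 + -2·21 + 1·5 = -37
  a_8 = 0·-37 + -2·-21 + 1·21 = 63
  a_9 = 0·63 + -2·-37 + 1·-21 = 53

0,-2,1 ; 53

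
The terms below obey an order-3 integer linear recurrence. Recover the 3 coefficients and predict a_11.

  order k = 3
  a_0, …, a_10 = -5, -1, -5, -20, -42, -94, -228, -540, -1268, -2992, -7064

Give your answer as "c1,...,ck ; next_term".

  a_3 = 2·-5 + 0·-1 + 2·-5 = -20
  a_4 = 2·-20 + 0·-5 + 2·-1 = -42
  a_5 = 2·-42 + 0·-20 + 2·-5 = -94
  a_6 = 2·-94 + 0·-42 + 2·-20 = -228
  a_7 = 2·-228 + 0·-94 + 2·-42 = -540
  a_8 = 2·-540 + 0·-228 + 2·-94 = -1268
  a_9 = 2·-1268 + 0·-540 + 2·-228 = -2992
  a_10 = 2·-2992 + 0·-1268 + 2·-540 = -7064
  a_11 = 2·-7064 + 0·-2992 + 2·-1268 = -16664

2,0,2 ; -16664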